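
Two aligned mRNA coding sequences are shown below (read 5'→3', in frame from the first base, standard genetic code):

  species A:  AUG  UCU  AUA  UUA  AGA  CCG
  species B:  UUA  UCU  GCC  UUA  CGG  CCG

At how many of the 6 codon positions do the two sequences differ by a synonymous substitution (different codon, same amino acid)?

Codon 1: AUG Met / UUA Leu — nonsynonymous.
Codon 2: UCU Ser / UCU Ser — identical.
Codon 3: AUA Ile / GCC Ala — nonsynonymous.
Codon 4: UUA Leu / UUA Leu — identical.
Codon 5: AGA Arg / CGG Arg — synonymous.
Codon 6: CCG Pro / CCG Pro — identical.
Synonymous differences: 1.

1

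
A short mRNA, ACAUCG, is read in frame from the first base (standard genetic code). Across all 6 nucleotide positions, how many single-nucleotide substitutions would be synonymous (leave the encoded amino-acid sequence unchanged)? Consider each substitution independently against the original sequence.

6

Codon 1 (ACA, Thr): 3 synonymous substitutions.
Codon 2 (UCG, Ser): 3 synonymous substitutions.
Total: 3 + 3 = 6.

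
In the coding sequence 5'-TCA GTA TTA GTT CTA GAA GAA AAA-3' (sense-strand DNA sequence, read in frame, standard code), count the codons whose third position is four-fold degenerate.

4

Codon 1 TCA (Ser): third position 4-fold.
Codon 2 GTA (Val): third position 4-fold.
Codon 3 TTA (Leu): third position 2-fold.
Codon 4 GTT (Val): third position 4-fold.
Codon 5 CTA (Leu): third position 4-fold.
Codon 6 GAA (Glu): third position 2-fold.
Codon 7 GAA (Glu): third position 2-fold.
Codon 8 AAA (Lys): third position 2-fold.
Four-fold degenerate third positions: 4.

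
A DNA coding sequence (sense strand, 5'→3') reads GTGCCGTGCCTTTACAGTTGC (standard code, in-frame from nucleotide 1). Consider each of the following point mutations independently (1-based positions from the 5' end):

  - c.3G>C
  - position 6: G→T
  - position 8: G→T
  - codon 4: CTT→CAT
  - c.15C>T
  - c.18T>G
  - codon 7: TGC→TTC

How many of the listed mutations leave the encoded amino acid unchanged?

Codon 1: GTG (Val) → GTC (Val) — synonymous.
Codon 2: CCG (Pro) → CCT (Pro) — synonymous.
Codon 3: TGC (Cys) → TTC (Phe) — missense.
Codon 4: CTT (Leu) → CAT (His) — missense.
Codon 5: TAC (Tyr) → TAT (Tyr) — synonymous.
Codon 6: AGT (Ser) → AGG (Arg) — missense.
Codon 7: TGC (Cys) → TTC (Phe) — missense.
Synonymous: 3 of 7.

3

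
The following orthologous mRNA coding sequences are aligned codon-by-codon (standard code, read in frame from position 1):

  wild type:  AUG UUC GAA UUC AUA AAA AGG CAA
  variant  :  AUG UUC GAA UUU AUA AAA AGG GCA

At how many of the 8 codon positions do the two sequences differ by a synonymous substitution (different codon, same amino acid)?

1

Codon 1: AUG Met / AUG Met — identical.
Codon 2: UUC Phe / UUC Phe — identical.
Codon 3: GAA Glu / GAA Glu — identical.
Codon 4: UUC Phe / UUU Phe — synonymous.
Codon 5: AUA Ile / AUA Ile — identical.
Codon 6: AAA Lys / AAA Lys — identical.
Codon 7: AGG Arg / AGG Arg — identical.
Codon 8: CAA Gln / GCA Ala — nonsynonymous.
Synonymous differences: 1.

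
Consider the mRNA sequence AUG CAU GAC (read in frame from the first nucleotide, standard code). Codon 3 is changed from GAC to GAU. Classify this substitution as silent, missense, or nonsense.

silent

Position 9 falls in codon 3: GAC → Asp.
After the substitution the codon is GAU → Asp.
Both encode Asp, so the change is synonymous.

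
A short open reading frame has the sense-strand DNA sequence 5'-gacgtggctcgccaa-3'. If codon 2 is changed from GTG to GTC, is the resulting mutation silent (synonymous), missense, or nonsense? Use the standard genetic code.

silent

Position 6 falls in codon 2: GTG → Val.
After the substitution the codon is GTC → Val.
Both encode Val, so the change is synonymous.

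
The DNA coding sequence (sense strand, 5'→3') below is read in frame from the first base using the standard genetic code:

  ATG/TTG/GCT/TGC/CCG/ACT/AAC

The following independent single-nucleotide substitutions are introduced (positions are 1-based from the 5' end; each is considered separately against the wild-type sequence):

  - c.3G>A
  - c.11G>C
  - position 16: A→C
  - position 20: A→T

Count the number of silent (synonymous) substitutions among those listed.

0

Codon 1: ATG (Met) → ATA (Ile) — missense.
Codon 4: TGC (Cys) → TCC (Ser) — missense.
Codon 6: ACT (Thr) → CCT (Pro) — missense.
Codon 7: AAC (Asn) → ATC (Ile) — missense.
Synonymous: 0 of 4.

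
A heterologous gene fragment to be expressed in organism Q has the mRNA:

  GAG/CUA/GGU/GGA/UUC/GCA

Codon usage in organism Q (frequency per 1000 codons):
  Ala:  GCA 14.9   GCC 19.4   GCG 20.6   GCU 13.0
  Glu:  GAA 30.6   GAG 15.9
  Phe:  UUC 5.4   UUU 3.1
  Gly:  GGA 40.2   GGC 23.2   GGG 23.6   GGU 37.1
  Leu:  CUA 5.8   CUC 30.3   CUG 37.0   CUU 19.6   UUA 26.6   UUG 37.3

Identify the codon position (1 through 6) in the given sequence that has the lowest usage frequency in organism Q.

5

Codon 1 GAG (Glu): 15.9 per 1000.
Codon 2 CUA (Leu): 5.8 per 1000.
Codon 3 GGU (Gly): 37.1 per 1000.
Codon 4 GGA (Gly): 40.2 per 1000.
Codon 5 UUC (Phe): 5.4 per 1000.
Codon 6 GCA (Ala): 14.9 per 1000.
Lowest frequency is 5.4 at codon 5.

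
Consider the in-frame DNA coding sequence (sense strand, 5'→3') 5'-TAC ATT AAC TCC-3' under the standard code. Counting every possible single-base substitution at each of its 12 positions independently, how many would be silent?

Codon 1 (TAC, Tyr): 1 synonymous substitution.
Codon 2 (ATT, Ile): 2 synonymous substitutions.
Codon 3 (AAC, Asn): 1 synonymous substitution.
Codon 4 (TCC, Ser): 3 synonymous substitutions.
Total: 1 + 2 + 1 + 3 = 7.

7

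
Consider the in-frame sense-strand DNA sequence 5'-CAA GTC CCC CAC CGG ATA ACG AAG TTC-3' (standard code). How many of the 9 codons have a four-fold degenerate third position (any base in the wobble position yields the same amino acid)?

4

Codon 1 CAA (Gln): third position 2-fold.
Codon 2 GTC (Val): third position 4-fold.
Codon 3 CCC (Pro): third position 4-fold.
Codon 4 CAC (His): third position 2-fold.
Codon 5 CGG (Arg): third position 4-fold.
Codon 6 ATA (Ile): third position 3-fold.
Codon 7 ACG (Thr): third position 4-fold.
Codon 8 AAG (Lys): third position 2-fold.
Codon 9 TTC (Phe): third position 2-fold.
Four-fold degenerate third positions: 4.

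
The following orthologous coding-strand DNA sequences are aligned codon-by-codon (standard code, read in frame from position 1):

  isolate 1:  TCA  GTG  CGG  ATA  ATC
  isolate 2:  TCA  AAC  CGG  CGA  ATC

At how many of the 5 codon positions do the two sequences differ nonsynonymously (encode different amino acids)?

2

Codon 1: TCA Ser / TCA Ser — identical.
Codon 2: GTG Val / AAC Asn — nonsynonymous.
Codon 3: CGG Arg / CGG Arg — identical.
Codon 4: ATA Ile / CGA Arg — nonsynonymous.
Codon 5: ATC Ile / ATC Ile — identical.
Nonsynonymous differences: 2.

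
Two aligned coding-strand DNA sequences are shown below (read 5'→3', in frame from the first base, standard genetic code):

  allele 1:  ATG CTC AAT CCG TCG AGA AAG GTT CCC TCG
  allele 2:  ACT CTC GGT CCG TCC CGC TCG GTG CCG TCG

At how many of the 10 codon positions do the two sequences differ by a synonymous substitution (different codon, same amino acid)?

Codon 1: ATG Met / ACT Thr — nonsynonymous.
Codon 2: CTC Leu / CTC Leu — identical.
Codon 3: AAT Asn / GGT Gly — nonsynonymous.
Codon 4: CCG Pro / CCG Pro — identical.
Codon 5: TCG Ser / TCC Ser — synonymous.
Codon 6: AGA Arg / CGC Arg — synonymous.
Codon 7: AAG Lys / TCG Ser — nonsynonymous.
Codon 8: GTT Val / GTG Val — synonymous.
Codon 9: CCC Pro / CCG Pro — synonymous.
Codon 10: TCG Ser / TCG Ser — identical.
Synonymous differences: 4.

4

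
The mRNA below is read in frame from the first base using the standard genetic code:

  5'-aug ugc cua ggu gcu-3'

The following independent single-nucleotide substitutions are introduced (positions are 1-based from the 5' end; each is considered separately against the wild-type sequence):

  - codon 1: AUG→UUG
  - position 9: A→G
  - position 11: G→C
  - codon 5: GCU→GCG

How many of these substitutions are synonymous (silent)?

Codon 1: AUG (Met) → UUG (Leu) — missense.
Codon 3: CUA (Leu) → CUG (Leu) — synonymous.
Codon 4: GGU (Gly) → GCU (Ala) — missense.
Codon 5: GCU (Ala) → GCG (Ala) — synonymous.
Synonymous: 2 of 4.

2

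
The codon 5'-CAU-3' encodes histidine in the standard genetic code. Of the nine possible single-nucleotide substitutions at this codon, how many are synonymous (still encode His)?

1

Position 1: none → 0 synonymous.
Position 2: none → 0 synonymous.
Position 3: CAC → 1 synonymous.
Total: 0 + 0 + 1 = 1.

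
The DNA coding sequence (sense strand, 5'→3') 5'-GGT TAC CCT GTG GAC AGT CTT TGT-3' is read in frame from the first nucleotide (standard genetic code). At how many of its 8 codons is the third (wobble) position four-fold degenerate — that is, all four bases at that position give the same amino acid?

Codon 1 GGT (Gly): third position 4-fold.
Codon 2 TAC (Tyr): third position 2-fold.
Codon 3 CCT (Pro): third position 4-fold.
Codon 4 GTG (Val): third position 4-fold.
Codon 5 GAC (Asp): third position 2-fold.
Codon 6 AGT (Ser): third position 2-fold.
Codon 7 CTT (Leu): third position 4-fold.
Codon 8 TGT (Cys): third position 2-fold.
Four-fold degenerate third positions: 4.

4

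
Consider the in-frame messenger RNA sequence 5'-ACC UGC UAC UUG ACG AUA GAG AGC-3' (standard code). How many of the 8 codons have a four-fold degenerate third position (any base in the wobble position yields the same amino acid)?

2

Codon 1 ACC (Thr): third position 4-fold.
Codon 2 UGC (Cys): third position 2-fold.
Codon 3 UAC (Tyr): third position 2-fold.
Codon 4 UUG (Leu): third position 2-fold.
Codon 5 ACG (Thr): third position 4-fold.
Codon 6 AUA (Ile): third position 3-fold.
Codon 7 GAG (Glu): third position 2-fold.
Codon 8 AGC (Ser): third position 2-fold.
Four-fold degenerate third positions: 2.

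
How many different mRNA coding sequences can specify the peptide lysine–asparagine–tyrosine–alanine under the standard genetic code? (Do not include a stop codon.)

32

Lys: 2 codons.
Asn: 2 codons.
Tyr: 2 codons.
Ala: 4 codons.
2 × 2 × 2 × 4 = 32.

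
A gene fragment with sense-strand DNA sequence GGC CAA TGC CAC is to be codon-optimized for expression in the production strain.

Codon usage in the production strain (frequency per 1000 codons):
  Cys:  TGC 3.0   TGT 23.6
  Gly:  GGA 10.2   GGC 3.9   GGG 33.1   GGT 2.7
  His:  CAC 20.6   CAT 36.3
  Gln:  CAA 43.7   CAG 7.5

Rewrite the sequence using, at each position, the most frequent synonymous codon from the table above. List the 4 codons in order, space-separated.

Codon 1 (Gly): best is GGG at 33.1.
Codon 2 (Gln): best is CAA at 43.7.
Codon 3 (Cys): best is TGT at 23.6.
Codon 4 (His): best is CAT at 36.3.

GGG CAA TGT CAT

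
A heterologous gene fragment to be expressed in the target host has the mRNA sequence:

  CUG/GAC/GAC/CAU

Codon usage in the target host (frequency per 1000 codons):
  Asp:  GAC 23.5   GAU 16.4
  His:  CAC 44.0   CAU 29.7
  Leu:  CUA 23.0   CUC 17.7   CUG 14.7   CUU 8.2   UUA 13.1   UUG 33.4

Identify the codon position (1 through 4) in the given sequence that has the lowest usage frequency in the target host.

1

Codon 1 CUG (Leu): 14.7 per 1000.
Codon 2 GAC (Asp): 23.5 per 1000.
Codon 3 GAC (Asp): 23.5 per 1000.
Codon 4 CAU (His): 29.7 per 1000.
Lowest frequency is 14.7 at codon 1.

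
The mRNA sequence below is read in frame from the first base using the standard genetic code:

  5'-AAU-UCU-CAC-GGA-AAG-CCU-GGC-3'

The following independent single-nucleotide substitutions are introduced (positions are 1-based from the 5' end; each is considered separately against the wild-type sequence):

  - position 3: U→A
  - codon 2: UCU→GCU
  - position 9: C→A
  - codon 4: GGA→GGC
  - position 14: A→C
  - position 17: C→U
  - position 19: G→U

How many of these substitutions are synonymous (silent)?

1

Codon 1: AAU (Asn) → AAA (Lys) — missense.
Codon 2: UCU (Ser) → GCU (Ala) — missense.
Codon 3: CAC (His) → CAA (Gln) — missense.
Codon 4: GGA (Gly) → GGC (Gly) — synonymous.
Codon 5: AAG (Lys) → ACG (Thr) — missense.
Codon 6: CCU (Pro) → CUU (Leu) — missense.
Codon 7: GGC (Gly) → UGC (Cys) — missense.
Synonymous: 1 of 7.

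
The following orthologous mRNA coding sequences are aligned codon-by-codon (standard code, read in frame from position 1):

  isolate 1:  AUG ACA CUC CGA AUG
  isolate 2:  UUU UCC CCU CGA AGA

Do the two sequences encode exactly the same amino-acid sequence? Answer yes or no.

no

Codon 1: AUG Met / UUU Phe — nonsynonymous.
Codon 2: ACA Thr / UCC Ser — nonsynonymous.
Codon 3: CUC Leu / CCU Pro — nonsynonymous.
Codon 4: CGA Arg / CGA Arg — identical.
Codon 5: AUG Met / AGA Arg — nonsynonymous.
Nonsynonymous differences: 4 → different protein.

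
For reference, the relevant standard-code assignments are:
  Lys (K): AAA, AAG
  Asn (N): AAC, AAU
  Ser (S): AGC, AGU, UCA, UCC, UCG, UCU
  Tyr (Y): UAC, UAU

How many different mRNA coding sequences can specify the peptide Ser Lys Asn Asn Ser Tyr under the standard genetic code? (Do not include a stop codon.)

Ser: 6 codons.
Lys: 2 codons.
Asn: 2 codons.
Asn: 2 codons.
Ser: 6 codons.
Tyr: 2 codons.
6 × 2 × 2 × 2 × 6 × 2 = 576.

576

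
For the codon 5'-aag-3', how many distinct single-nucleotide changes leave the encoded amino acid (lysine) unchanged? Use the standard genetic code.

1

Position 1: none → 0 synonymous.
Position 2: none → 0 synonymous.
Position 3: AAA → 1 synonymous.
Total: 0 + 0 + 1 = 1.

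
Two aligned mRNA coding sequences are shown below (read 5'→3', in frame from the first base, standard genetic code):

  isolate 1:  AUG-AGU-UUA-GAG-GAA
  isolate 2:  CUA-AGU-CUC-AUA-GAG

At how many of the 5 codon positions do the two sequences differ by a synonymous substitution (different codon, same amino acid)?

2

Codon 1: AUG Met / CUA Leu — nonsynonymous.
Codon 2: AGU Ser / AGU Ser — identical.
Codon 3: UUA Leu / CUC Leu — synonymous.
Codon 4: GAG Glu / AUA Ile — nonsynonymous.
Codon 5: GAA Glu / GAG Glu — synonymous.
Synonymous differences: 2.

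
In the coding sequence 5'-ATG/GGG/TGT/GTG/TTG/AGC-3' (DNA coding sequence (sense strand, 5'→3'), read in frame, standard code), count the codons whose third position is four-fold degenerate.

2

Codon 1 ATG (Met): third position 1-fold.
Codon 2 GGG (Gly): third position 4-fold.
Codon 3 TGT (Cys): third position 2-fold.
Codon 4 GTG (Val): third position 4-fold.
Codon 5 TTG (Leu): third position 2-fold.
Codon 6 AGC (Ser): third position 2-fold.
Four-fold degenerate third positions: 2.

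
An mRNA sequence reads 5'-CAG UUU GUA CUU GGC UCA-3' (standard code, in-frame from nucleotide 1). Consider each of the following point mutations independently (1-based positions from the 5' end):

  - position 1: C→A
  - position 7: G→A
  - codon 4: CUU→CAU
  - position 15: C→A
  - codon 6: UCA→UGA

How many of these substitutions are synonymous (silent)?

1

Codon 1: CAG (Gln) → AAG (Lys) — missense.
Codon 3: GUA (Val) → AUA (Ile) — missense.
Codon 4: CUU (Leu) → CAU (His) — missense.
Codon 5: GGC (Gly) → GGA (Gly) — synonymous.
Codon 6: UCA (Ser) → UGA (Stop) — nonsense.
Synonymous: 1 of 5.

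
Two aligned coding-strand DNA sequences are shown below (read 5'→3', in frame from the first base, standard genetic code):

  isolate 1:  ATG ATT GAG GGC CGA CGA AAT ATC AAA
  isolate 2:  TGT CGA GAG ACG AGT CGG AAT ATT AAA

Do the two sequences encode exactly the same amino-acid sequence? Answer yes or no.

no

Codon 1: ATG Met / TGT Cys — nonsynonymous.
Codon 2: ATT Ile / CGA Arg — nonsynonymous.
Codon 3: GAG Glu / GAG Glu — identical.
Codon 4: GGC Gly / ACG Thr — nonsynonymous.
Codon 5: CGA Arg / AGT Ser — nonsynonymous.
Codon 6: CGA Arg / CGG Arg — synonymous.
Codon 7: AAT Asn / AAT Asn — identical.
Codon 8: ATC Ile / ATT Ile — synonymous.
Codon 9: AAA Lys / AAA Lys — identical.
Nonsynonymous differences: 4 → different protein.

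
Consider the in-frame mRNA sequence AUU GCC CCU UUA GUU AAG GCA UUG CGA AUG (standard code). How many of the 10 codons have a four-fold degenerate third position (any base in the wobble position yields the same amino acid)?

5

Codon 1 AUU (Ile): third position 3-fold.
Codon 2 GCC (Ala): third position 4-fold.
Codon 3 CCU (Pro): third position 4-fold.
Codon 4 UUA (Leu): third position 2-fold.
Codon 5 GUU (Val): third position 4-fold.
Codon 6 AAG (Lys): third position 2-fold.
Codon 7 GCA (Ala): third position 4-fold.
Codon 8 UUG (Leu): third position 2-fold.
Codon 9 CGA (Arg): third position 4-fold.
Codon 10 AUG (Met): third position 1-fold.
Four-fold degenerate third positions: 5.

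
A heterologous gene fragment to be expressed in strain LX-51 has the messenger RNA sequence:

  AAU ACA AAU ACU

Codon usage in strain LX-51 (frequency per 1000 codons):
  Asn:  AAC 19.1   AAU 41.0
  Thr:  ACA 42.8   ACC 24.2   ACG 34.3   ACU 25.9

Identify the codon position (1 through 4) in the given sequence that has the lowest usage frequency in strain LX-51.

4

Codon 1 AAU (Asn): 41.0 per 1000.
Codon 2 ACA (Thr): 42.8 per 1000.
Codon 3 AAU (Asn): 41.0 per 1000.
Codon 4 ACU (Thr): 25.9 per 1000.
Lowest frequency is 25.9 at codon 4.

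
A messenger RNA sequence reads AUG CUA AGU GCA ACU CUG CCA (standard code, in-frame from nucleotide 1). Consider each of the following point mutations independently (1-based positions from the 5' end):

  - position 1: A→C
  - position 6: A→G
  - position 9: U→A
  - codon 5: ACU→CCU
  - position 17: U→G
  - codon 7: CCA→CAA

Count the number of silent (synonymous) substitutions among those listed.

1

Codon 1: AUG (Met) → CUG (Leu) — missense.
Codon 2: CUA (Leu) → CUG (Leu) — synonymous.
Codon 3: AGU (Ser) → AGA (Arg) — missense.
Codon 5: ACU (Thr) → CCU (Pro) — missense.
Codon 6: CUG (Leu) → CGG (Arg) — missense.
Codon 7: CCA (Pro) → CAA (Gln) — missense.
Synonymous: 1 of 6.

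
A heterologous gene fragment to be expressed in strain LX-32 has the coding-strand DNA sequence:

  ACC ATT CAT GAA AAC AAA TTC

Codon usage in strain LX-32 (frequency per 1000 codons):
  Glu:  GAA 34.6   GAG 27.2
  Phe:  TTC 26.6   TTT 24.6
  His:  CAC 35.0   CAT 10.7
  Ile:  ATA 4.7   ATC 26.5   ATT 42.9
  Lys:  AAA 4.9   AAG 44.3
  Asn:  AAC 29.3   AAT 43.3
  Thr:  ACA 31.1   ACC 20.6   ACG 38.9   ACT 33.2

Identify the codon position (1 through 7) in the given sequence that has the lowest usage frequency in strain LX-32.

6

Codon 1 ACC (Thr): 20.6 per 1000.
Codon 2 ATT (Ile): 42.9 per 1000.
Codon 3 CAT (His): 10.7 per 1000.
Codon 4 GAA (Glu): 34.6 per 1000.
Codon 5 AAC (Asn): 29.3 per 1000.
Codon 6 AAA (Lys): 4.9 per 1000.
Codon 7 TTC (Phe): 26.6 per 1000.
Lowest frequency is 4.9 at codon 6.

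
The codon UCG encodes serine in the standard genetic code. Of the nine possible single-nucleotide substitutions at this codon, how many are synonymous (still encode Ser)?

Position 1: none → 0 synonymous.
Position 2: none → 0 synonymous.
Position 3: UCU, UCC, UCA → 3 synonymous.
Total: 0 + 0 + 3 = 3.

3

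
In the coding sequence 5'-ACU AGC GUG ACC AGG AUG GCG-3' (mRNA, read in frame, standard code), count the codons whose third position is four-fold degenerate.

4

Codon 1 ACU (Thr): third position 4-fold.
Codon 2 AGC (Ser): third position 2-fold.
Codon 3 GUG (Val): third position 4-fold.
Codon 4 ACC (Thr): third position 4-fold.
Codon 5 AGG (Arg): third position 2-fold.
Codon 6 AUG (Met): third position 1-fold.
Codon 7 GCG (Ala): third position 4-fold.
Four-fold degenerate third positions: 4.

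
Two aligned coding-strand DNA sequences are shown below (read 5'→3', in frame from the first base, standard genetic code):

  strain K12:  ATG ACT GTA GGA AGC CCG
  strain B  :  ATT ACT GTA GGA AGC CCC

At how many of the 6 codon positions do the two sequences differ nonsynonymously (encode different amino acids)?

1

Codon 1: ATG Met / ATT Ile — nonsynonymous.
Codon 2: ACT Thr / ACT Thr — identical.
Codon 3: GTA Val / GTA Val — identical.
Codon 4: GGA Gly / GGA Gly — identical.
Codon 5: AGC Ser / AGC Ser — identical.
Codon 6: CCG Pro / CCC Pro — synonymous.
Nonsynonymous differences: 1.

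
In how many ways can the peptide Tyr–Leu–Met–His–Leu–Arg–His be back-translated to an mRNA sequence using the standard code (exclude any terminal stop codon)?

Tyr: 2 codons.
Leu: 6 codons.
Met: 1 codon.
His: 2 codons.
Leu: 6 codons.
Arg: 6 codons.
His: 2 codons.
2 × 6 × 1 × 2 × 6 × 6 × 2 = 1728.

1728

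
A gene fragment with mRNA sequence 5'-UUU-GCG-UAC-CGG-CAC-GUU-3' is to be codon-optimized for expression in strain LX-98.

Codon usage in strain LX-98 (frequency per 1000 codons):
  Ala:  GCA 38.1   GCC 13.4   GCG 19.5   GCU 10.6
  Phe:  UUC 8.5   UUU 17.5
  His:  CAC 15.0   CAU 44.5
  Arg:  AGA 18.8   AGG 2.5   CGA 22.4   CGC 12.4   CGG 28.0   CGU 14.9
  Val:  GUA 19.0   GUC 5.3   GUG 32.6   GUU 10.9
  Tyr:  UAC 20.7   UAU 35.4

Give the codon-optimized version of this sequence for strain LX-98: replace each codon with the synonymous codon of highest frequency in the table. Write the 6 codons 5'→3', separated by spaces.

UUU GCA UAU CGG CAU GUG

Codon 1 (Phe): best is UUU at 17.5.
Codon 2 (Ala): best is GCA at 38.1.
Codon 3 (Tyr): best is UAU at 35.4.
Codon 4 (Arg): best is CGG at 28.0.
Codon 5 (His): best is CAU at 44.5.
Codon 6 (Val): best is GUG at 32.6.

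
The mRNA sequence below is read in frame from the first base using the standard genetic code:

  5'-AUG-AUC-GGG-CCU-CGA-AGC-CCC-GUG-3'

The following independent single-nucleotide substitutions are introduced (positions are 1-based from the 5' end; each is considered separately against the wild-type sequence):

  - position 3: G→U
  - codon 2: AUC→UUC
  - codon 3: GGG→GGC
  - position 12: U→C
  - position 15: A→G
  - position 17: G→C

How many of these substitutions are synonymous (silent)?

3

Codon 1: AUG (Met) → AUU (Ile) — missense.
Codon 2: AUC (Ile) → UUC (Phe) — missense.
Codon 3: GGG (Gly) → GGC (Gly) — synonymous.
Codon 4: CCU (Pro) → CCC (Pro) — synonymous.
Codon 5: CGA (Arg) → CGG (Arg) — synonymous.
Codon 6: AGC (Ser) → ACC (Thr) — missense.
Synonymous: 3 of 6.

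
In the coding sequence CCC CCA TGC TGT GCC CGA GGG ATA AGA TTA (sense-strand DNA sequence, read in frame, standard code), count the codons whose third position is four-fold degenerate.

Codon 1 CCC (Pro): third position 4-fold.
Codon 2 CCA (Pro): third position 4-fold.
Codon 3 TGC (Cys): third position 2-fold.
Codon 4 TGT (Cys): third position 2-fold.
Codon 5 GCC (Ala): third position 4-fold.
Codon 6 CGA (Arg): third position 4-fold.
Codon 7 GGG (Gly): third position 4-fold.
Codon 8 ATA (Ile): third position 3-fold.
Codon 9 AGA (Arg): third position 2-fold.
Codon 10 TTA (Leu): third position 2-fold.
Four-fold degenerate third positions: 5.

5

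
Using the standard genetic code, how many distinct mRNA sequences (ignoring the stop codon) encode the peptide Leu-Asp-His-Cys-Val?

192

Leu: 6 codons.
Asp: 2 codons.
His: 2 codons.
Cys: 2 codons.
Val: 4 codons.
6 × 2 × 2 × 2 × 4 = 192.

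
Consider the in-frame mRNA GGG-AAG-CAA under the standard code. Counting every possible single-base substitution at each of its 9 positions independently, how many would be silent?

Codon 1 (GGG, Gly): 3 synonymous substitutions.
Codon 2 (AAG, Lys): 1 synonymous substitution.
Codon 3 (CAA, Gln): 1 synonymous substitution.
Total: 3 + 1 + 1 = 5.

5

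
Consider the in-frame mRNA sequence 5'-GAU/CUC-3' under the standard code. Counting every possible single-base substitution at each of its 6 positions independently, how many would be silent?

4

Codon 1 (GAU, Asp): 1 synonymous substitution.
Codon 2 (CUC, Leu): 3 synonymous substitutions.
Total: 1 + 3 = 4.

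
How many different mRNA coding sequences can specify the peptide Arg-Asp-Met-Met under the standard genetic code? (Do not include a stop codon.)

12

Arg: 6 codons.
Asp: 2 codons.
Met: 1 codon.
Met: 1 codon.
6 × 2 × 1 × 1 = 12.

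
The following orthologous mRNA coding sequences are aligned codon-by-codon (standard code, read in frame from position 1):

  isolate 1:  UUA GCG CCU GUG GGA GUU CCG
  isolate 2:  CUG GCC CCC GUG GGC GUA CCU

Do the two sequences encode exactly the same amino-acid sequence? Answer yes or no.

Codon 1: UUA Leu / CUG Leu — synonymous.
Codon 2: GCG Ala / GCC Ala — synonymous.
Codon 3: CCU Pro / CCC Pro — synonymous.
Codon 4: GUG Val / GUG Val — identical.
Codon 5: GGA Gly / GGC Gly — synonymous.
Codon 6: GUU Val / GUA Val — synonymous.
Codon 7: CCG Pro / CCU Pro — synonymous.
Nonsynonymous differences: 0 → same protein.

yes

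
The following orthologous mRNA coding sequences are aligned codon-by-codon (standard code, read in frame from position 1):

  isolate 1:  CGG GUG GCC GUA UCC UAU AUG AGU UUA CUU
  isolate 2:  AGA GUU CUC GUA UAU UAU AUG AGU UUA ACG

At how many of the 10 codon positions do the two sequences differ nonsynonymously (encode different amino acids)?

Codon 1: CGG Arg / AGA Arg — synonymous.
Codon 2: GUG Val / GUU Val — synonymous.
Codon 3: GCC Ala / CUC Leu — nonsynonymous.
Codon 4: GUA Val / GUA Val — identical.
Codon 5: UCC Ser / UAU Tyr — nonsynonymous.
Codon 6: UAU Tyr / UAU Tyr — identical.
Codon 7: AUG Met / AUG Met — identical.
Codon 8: AGU Ser / AGU Ser — identical.
Codon 9: UUA Leu / UUA Leu — identical.
Codon 10: CUU Leu / ACG Thr — nonsynonymous.
Nonsynonymous differences: 3.

3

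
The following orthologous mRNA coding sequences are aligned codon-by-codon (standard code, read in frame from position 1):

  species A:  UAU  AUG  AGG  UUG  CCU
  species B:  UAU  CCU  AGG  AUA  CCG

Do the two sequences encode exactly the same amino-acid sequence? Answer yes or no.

no

Codon 1: UAU Tyr / UAU Tyr — identical.
Codon 2: AUG Met / CCU Pro — nonsynonymous.
Codon 3: AGG Arg / AGG Arg — identical.
Codon 4: UUG Leu / AUA Ile — nonsynonymous.
Codon 5: CCU Pro / CCG Pro — synonymous.
Nonsynonymous differences: 2 → different protein.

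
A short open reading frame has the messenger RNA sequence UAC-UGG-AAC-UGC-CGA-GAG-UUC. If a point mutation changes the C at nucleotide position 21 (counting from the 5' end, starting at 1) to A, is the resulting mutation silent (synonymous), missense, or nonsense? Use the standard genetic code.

Position 21 falls in codon 7: UUC → Phe.
After the substitution the codon is UUA → Leu.
Phe ≠ Leu, so this is a missense mutation.

missense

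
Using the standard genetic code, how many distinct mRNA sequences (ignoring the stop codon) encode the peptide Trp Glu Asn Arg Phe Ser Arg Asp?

3456

Trp: 1 codon.
Glu: 2 codons.
Asn: 2 codons.
Arg: 6 codons.
Phe: 2 codons.
Ser: 6 codons.
Arg: 6 codons.
Asp: 2 codons.
1 × 2 × 2 × 6 × 2 × 6 × 6 × 2 = 3456.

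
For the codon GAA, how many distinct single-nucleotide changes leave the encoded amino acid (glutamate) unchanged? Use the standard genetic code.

1

Position 1: none → 0 synonymous.
Position 2: none → 0 synonymous.
Position 3: GAG → 1 synonymous.
Total: 0 + 0 + 1 = 1.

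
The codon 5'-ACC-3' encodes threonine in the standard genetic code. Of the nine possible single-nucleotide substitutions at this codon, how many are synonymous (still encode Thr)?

Position 1: none → 0 synonymous.
Position 2: none → 0 synonymous.
Position 3: ACT, ACA, ACG → 3 synonymous.
Total: 0 + 0 + 3 = 3.

3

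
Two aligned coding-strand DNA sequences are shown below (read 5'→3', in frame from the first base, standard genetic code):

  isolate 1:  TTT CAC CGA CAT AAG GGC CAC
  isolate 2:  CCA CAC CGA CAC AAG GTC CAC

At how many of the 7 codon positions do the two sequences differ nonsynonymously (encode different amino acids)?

2

Codon 1: TTT Phe / CCA Pro — nonsynonymous.
Codon 2: CAC His / CAC His — identical.
Codon 3: CGA Arg / CGA Arg — identical.
Codon 4: CAT His / CAC His — synonymous.
Codon 5: AAG Lys / AAG Lys — identical.
Codon 6: GGC Gly / GTC Val — nonsynonymous.
Codon 7: CAC His / CAC His — identical.
Nonsynonymous differences: 2.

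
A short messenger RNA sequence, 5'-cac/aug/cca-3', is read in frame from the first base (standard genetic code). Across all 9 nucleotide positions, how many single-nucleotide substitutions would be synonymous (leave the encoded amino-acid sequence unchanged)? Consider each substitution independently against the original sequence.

4

Codon 1 (CAC, His): 1 synonymous substitution.
Codon 2 (AUG, Met): 0 synonymous substitutions.
Codon 3 (CCA, Pro): 3 synonymous substitutions.
Total: 1 + 0 + 3 = 4.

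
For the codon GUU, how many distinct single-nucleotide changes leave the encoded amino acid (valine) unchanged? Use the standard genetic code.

3

Position 1: none → 0 synonymous.
Position 2: none → 0 synonymous.
Position 3: GUC, GUA, GUG → 3 synonymous.
Total: 0 + 0 + 3 = 3.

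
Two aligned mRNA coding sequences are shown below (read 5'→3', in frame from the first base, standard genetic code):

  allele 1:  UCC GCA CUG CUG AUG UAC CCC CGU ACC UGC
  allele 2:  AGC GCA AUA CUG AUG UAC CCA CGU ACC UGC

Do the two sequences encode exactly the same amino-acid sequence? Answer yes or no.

no

Codon 1: UCC Ser / AGC Ser — synonymous.
Codon 2: GCA Ala / GCA Ala — identical.
Codon 3: CUG Leu / AUA Ile — nonsynonymous.
Codon 4: CUG Leu / CUG Leu — identical.
Codon 5: AUG Met / AUG Met — identical.
Codon 6: UAC Tyr / UAC Tyr — identical.
Codon 7: CCC Pro / CCA Pro — synonymous.
Codon 8: CGU Arg / CGU Arg — identical.
Codon 9: ACC Thr / ACC Thr — identical.
Codon 10: UGC Cys / UGC Cys — identical.
Nonsynonymous differences: 1 → different protein.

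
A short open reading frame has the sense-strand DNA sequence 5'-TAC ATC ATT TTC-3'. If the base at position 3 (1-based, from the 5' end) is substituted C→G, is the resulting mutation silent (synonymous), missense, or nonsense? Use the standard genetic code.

Position 3 falls in codon 1: TAC → Tyr.
After the substitution the codon is TAG → Stop.
The new codon is a stop codon, so this is a nonsense mutation.

nonsense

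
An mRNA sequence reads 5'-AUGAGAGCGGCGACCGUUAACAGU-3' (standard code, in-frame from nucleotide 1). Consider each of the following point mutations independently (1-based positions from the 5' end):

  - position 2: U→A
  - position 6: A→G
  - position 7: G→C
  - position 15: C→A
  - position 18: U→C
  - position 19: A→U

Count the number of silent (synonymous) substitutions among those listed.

3

Codon 1: AUG (Met) → AAG (Lys) — missense.
Codon 2: AGA (Arg) → AGG (Arg) — synonymous.
Codon 3: GCG (Ala) → CCG (Pro) — missense.
Codon 5: ACC (Thr) → ACA (Thr) — synonymous.
Codon 6: GUU (Val) → GUC (Val) — synonymous.
Codon 7: AAC (Asn) → UAC (Tyr) — missense.
Synonymous: 3 of 6.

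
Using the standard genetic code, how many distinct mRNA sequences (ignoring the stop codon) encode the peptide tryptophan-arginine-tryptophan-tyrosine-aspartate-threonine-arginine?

Trp: 1 codon.
Arg: 6 codons.
Trp: 1 codon.
Tyr: 2 codons.
Asp: 2 codons.
Thr: 4 codons.
Arg: 6 codons.
1 × 6 × 1 × 2 × 2 × 4 × 6 = 576.

576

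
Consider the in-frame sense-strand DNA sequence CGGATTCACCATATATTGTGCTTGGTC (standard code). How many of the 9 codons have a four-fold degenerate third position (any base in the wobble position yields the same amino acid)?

Codon 1 CGG (Arg): third position 4-fold.
Codon 2 ATT (Ile): third position 3-fold.
Codon 3 CAC (His): third position 2-fold.
Codon 4 CAT (His): third position 2-fold.
Codon 5 ATA (Ile): third position 3-fold.
Codon 6 TTG (Leu): third position 2-fold.
Codon 7 TGC (Cys): third position 2-fold.
Codon 8 TTG (Leu): third position 2-fold.
Codon 9 GTC (Val): third position 4-fold.
Four-fold degenerate third positions: 2.

2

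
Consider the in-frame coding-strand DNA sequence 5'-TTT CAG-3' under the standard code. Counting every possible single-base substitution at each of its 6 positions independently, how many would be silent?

2

Codon 1 (TTT, Phe): 1 synonymous substitution.
Codon 2 (CAG, Gln): 1 synonymous substitution.
Total: 1 + 1 = 2.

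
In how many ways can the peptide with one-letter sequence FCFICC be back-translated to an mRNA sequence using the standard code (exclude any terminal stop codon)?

96

Phe: 2 codons.
Cys: 2 codons.
Phe: 2 codons.
Ile: 3 codons.
Cys: 2 codons.
Cys: 2 codons.
2 × 2 × 2 × 3 × 2 × 2 = 96.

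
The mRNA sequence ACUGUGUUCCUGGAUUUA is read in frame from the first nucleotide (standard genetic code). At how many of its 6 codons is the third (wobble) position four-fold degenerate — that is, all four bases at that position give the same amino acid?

3

Codon 1 ACU (Thr): third position 4-fold.
Codon 2 GUG (Val): third position 4-fold.
Codon 3 UUC (Phe): third position 2-fold.
Codon 4 CUG (Leu): third position 4-fold.
Codon 5 GAU (Asp): third position 2-fold.
Codon 6 UUA (Leu): third position 2-fold.
Four-fold degenerate third positions: 3.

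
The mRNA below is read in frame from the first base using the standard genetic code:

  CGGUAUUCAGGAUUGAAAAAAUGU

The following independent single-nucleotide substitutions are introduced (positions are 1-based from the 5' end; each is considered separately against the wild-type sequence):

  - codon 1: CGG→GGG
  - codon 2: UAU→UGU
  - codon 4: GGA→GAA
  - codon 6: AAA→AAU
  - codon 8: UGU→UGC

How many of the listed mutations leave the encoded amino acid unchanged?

1

Codon 1: CGG (Arg) → GGG (Gly) — missense.
Codon 2: UAU (Tyr) → UGU (Cys) — missense.
Codon 4: GGA (Gly) → GAA (Glu) — missense.
Codon 6: AAA (Lys) → AAU (Asn) — missense.
Codon 8: UGU (Cys) → UGC (Cys) — synonymous.
Synonymous: 1 of 5.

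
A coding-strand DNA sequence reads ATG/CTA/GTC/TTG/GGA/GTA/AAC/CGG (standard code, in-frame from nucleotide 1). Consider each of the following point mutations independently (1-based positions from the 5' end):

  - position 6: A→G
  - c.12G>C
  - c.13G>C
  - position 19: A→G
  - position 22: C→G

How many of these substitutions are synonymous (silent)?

Codon 2: CTA (Leu) → CTG (Leu) — synonymous.
Codon 4: TTG (Leu) → TTC (Phe) — missense.
Codon 5: GGA (Gly) → CGA (Arg) — missense.
Codon 7: AAC (Asn) → GAC (Asp) — missense.
Codon 8: CGG (Arg) → GGG (Gly) — missense.
Synonymous: 1 of 5.

1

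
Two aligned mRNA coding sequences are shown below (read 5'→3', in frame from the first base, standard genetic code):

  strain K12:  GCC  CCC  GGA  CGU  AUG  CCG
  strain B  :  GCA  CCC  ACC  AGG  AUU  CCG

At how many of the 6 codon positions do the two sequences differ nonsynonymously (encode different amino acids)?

2

Codon 1: GCC Ala / GCA Ala — synonymous.
Codon 2: CCC Pro / CCC Pro — identical.
Codon 3: GGA Gly / ACC Thr — nonsynonymous.
Codon 4: CGU Arg / AGG Arg — synonymous.
Codon 5: AUG Met / AUU Ile — nonsynonymous.
Codon 6: CCG Pro / CCG Pro — identical.
Nonsynonymous differences: 2.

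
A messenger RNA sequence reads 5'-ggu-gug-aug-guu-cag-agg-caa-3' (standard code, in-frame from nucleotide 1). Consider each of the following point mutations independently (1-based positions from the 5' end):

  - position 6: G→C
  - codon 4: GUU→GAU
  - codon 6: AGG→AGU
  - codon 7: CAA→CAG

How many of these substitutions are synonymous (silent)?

Codon 2: GUG (Val) → GUC (Val) — synonymous.
Codon 4: GUU (Val) → GAU (Asp) — missense.
Codon 6: AGG (Arg) → AGU (Ser) — missense.
Codon 7: CAA (Gln) → CAG (Gln) — synonymous.
Synonymous: 2 of 4.

2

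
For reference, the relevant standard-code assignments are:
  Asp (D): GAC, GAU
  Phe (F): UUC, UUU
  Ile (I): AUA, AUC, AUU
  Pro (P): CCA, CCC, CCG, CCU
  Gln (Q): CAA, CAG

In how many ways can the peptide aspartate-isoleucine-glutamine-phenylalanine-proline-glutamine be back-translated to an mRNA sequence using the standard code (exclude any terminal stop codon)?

192

Asp: 2 codons.
Ile: 3 codons.
Gln: 2 codons.
Phe: 2 codons.
Pro: 4 codons.
Gln: 2 codons.
2 × 3 × 2 × 2 × 4 × 2 = 192.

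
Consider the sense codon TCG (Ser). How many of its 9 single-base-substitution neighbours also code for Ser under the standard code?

3

Position 1: none → 0 synonymous.
Position 2: none → 0 synonymous.
Position 3: TCT, TCC, TCA → 3 synonymous.
Total: 0 + 0 + 3 = 3.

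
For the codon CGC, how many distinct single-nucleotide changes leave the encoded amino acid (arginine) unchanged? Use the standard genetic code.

3

Position 1: none → 0 synonymous.
Position 2: none → 0 synonymous.
Position 3: CGU, CGA, CGG → 3 synonymous.
Total: 0 + 0 + 3 = 3.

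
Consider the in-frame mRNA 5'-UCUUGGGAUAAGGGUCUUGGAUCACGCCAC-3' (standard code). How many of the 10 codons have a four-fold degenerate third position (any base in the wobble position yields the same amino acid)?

Codon 1 UCU (Ser): third position 4-fold.
Codon 2 UGG (Trp): third position 1-fold.
Codon 3 GAU (Asp): third position 2-fold.
Codon 4 AAG (Lys): third position 2-fold.
Codon 5 GGU (Gly): third position 4-fold.
Codon 6 CUU (Leu): third position 4-fold.
Codon 7 GGA (Gly): third position 4-fold.
Codon 8 UCA (Ser): third position 4-fold.
Codon 9 CGC (Arg): third position 4-fold.
Codon 10 CAC (His): third position 2-fold.
Four-fold degenerate third positions: 6.

6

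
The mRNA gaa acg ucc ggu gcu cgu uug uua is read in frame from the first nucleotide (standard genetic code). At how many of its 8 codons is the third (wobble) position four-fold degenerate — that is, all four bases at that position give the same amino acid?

Codon 1 GAA (Glu): third position 2-fold.
Codon 2 ACG (Thr): third position 4-fold.
Codon 3 UCC (Ser): third position 4-fold.
Codon 4 GGU (Gly): third position 4-fold.
Codon 5 GCU (Ala): third position 4-fold.
Codon 6 CGU (Arg): third position 4-fold.
Codon 7 UUG (Leu): third position 2-fold.
Codon 8 UUA (Leu): third position 2-fold.
Four-fold degenerate third positions: 5.

5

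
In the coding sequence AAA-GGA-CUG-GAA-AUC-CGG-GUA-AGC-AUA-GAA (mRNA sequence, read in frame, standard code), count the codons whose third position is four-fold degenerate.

4

Codon 1 AAA (Lys): third position 2-fold.
Codon 2 GGA (Gly): third position 4-fold.
Codon 3 CUG (Leu): third position 4-fold.
Codon 4 GAA (Glu): third position 2-fold.
Codon 5 AUC (Ile): third position 3-fold.
Codon 6 CGG (Arg): third position 4-fold.
Codon 7 GUA (Val): third position 4-fold.
Codon 8 AGC (Ser): third position 2-fold.
Codon 9 AUA (Ile): third position 3-fold.
Codon 10 GAA (Glu): third position 2-fold.
Four-fold degenerate third positions: 4.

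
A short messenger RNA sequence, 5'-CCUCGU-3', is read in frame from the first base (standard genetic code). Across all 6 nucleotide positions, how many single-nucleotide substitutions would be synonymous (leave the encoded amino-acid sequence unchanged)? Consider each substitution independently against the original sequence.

Codon 1 (CCU, Pro): 3 synonymous substitutions.
Codon 2 (CGU, Arg): 3 synonymous substitutions.
Total: 3 + 3 = 6.

6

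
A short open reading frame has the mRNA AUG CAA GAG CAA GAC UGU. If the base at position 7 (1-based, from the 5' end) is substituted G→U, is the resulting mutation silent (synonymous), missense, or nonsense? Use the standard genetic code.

nonsense

Position 7 falls in codon 3: GAG → Glu.
After the substitution the codon is UAG → Stop.
The new codon is a stop codon, so this is a nonsense mutation.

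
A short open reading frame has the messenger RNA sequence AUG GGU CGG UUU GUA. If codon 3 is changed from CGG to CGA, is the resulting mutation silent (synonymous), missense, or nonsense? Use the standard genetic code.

silent

Position 9 falls in codon 3: CGG → Arg.
After the substitution the codon is CGA → Arg.
Both encode Arg, so the change is synonymous.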